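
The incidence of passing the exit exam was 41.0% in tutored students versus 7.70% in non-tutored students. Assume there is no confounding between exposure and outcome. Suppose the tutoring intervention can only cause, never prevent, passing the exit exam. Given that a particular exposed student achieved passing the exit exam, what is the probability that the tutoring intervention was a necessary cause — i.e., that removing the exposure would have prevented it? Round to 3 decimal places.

p₁ = 0.41, p₀ = 0.077.
Under exogeneity and monotonicity, PN = (p₁ − p₀) / p₁.
PN = (0.41 − 0.077) / 0.41 = 0.333 / 0.41 ≈ 0.8122

PN ≈ 0.812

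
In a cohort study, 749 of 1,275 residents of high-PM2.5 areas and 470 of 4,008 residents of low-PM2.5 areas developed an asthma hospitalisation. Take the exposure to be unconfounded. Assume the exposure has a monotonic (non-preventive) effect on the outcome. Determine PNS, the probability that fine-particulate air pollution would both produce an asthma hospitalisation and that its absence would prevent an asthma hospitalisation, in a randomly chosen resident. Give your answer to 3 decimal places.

p₁ = P(outcome | exposed) = 749/1275 = 0.58745
p₀ = P(outcome | unexposed) = 470/4008 = 0.11727
Under exogeneity and monotonicity, PNS = p₁ − p₀.
PNS = 0.58745 − 0.11727 = 0.47019

PNS ≈ 0.470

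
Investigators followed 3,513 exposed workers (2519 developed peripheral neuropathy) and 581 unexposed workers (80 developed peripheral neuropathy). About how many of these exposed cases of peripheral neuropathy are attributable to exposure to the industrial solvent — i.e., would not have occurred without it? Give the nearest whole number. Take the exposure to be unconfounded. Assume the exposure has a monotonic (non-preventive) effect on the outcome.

about 2035 cases

p₁ = P(outcome | exposed) = 2519/3513 = 0.71705
p₀ = P(outcome | unexposed) = 80/581 = 0.13769
PN = (p₁ − p₀)/p₁ = (0.71705 − 0.13769) / 0.71705 ≈ 0.80797.
Attributable cases ≈ PN × (exposed cases) = 0.80797 × 2519 ≈ 2035.28.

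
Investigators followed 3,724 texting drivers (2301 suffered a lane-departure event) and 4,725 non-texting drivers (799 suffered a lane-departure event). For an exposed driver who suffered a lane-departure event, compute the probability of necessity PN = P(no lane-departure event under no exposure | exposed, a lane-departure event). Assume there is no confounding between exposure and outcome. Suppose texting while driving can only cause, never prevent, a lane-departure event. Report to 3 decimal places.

p₁ = P(outcome | exposed) = 2301/3724 = 0.61788
p₀ = P(outcome | unexposed) = 799/4725 = 0.1691
Under exogeneity and monotonicity, PN = (p₁ − p₀) / p₁.
PN = (0.61788 − 0.1691) / 0.61788 = 0.44878 / 0.61788 ≈ 0.7263

PN ≈ 0.726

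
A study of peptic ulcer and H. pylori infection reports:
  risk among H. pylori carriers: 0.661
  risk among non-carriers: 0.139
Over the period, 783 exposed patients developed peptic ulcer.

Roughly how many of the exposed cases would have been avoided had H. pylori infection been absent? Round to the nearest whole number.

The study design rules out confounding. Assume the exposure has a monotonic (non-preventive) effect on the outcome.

about 618 cases

Let p₁ = 0.661, p₀ = 0.139.
PN = (p₁ − p₀)/p₁ = (0.661 − 0.139) / 0.661 ≈ 0.78971.
Attributable cases ≈ PN × (exposed cases) = 0.78971 × 783 ≈ 618.34.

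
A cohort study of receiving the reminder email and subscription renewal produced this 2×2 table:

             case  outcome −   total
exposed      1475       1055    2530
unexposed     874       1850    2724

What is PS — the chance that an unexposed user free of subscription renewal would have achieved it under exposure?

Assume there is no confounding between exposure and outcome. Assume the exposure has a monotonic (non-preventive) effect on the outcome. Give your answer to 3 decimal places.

PS ≈ 0.386

p₁ = P(outcome | exposed) = 1475/2530 = 0.583
p₀ = P(outcome | unexposed) = 874/2724 = 0.32085
Under exogeneity and monotonicity, PS = (p₁ − p₀) / (1 − p₀).
PS = (0.583 − 0.32085) / (1 − 0.32085) = 0.26215 / 0.67915 ≈ 0.3860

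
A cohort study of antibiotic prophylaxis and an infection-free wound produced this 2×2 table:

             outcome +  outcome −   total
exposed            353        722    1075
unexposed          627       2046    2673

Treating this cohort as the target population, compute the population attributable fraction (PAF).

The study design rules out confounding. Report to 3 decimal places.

p₁ = P(outcome | exposed) = 353/1075 = 0.32837
p₀ = P(outcome | unexposed) = 627/2673 = 0.23457
Exposure prevalence π = 1075/3748 = 0.28682; overall risk P(Y=1) = 0.26147.
Under exogeneity, PAF = [P(Y=1) − p₀]/P(Y=1).
PAF = (0.26147 − 0.23457) / 0.26147 ≈ 0.1029

PAF ≈ 0.103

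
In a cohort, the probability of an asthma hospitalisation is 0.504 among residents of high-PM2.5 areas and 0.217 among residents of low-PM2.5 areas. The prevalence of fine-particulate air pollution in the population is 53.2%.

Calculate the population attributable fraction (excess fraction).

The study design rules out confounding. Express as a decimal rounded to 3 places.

PAF ≈ 0.413

Let p₁ = 0.504, p₀ = 0.217.
Overall risk P(Y=1) = π·p₁ + (1−π)·p₀ = 0.532×0.504 + 0.468×0.217 = 0.36968.
Under exogeneity, PAF = [P(Y=1) − p₀] / P(Y=1).
PAF = (0.36968 − 0.217) / 0.36968 ≈ 0.4130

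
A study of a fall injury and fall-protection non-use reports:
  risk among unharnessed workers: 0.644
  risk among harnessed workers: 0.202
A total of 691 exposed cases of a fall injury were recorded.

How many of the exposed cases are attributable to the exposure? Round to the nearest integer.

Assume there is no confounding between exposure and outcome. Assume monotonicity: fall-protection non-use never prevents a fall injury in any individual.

about 474 cases

Let p₁ = 0.644, p₀ = 0.202.
PN = (p₁ − p₀)/p₁ = (0.644 − 0.202) / 0.644 ≈ 0.68634.
Attributable cases ≈ PN × (exposed cases) = 0.68634 × 691 ≈ 474.26.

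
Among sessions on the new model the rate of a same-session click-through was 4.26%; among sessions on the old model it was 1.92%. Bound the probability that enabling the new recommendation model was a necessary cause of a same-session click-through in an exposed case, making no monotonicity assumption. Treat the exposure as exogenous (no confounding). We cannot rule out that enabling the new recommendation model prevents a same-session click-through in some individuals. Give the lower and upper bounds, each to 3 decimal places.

0.549 ≤ PN ≤ 1.000

p₁ = 0.0426, p₀ = 0.0192.
Under exogeneity alone the bounds on PN are max{0,(p₁−p₀)/p₁} ≤ PN ≤ min{1,(1−p₀)/p₁}.
  lower = (p₁ − p₀)/p₁ = 0.0234 / 0.0426 ≈ 0.5493
  upper = min{1, (1 − p₀)/p₁} = 0.9808 / 0.0426 ≈ 23.0235 → capped at 1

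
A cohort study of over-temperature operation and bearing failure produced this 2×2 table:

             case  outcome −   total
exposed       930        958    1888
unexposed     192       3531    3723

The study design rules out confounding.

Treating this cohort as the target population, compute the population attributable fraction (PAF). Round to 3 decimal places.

p₁ = P(outcome | exposed) = 930/1888 = 0.49258
p₀ = P(outcome | unexposed) = 192/3723 = 0.051571
Exposure prevalence π = 1888/5611 = 0.33648; overall risk P(Y=1) = 0.19996.
Under exogeneity, PAF = [P(Y=1) − p₀]/P(Y=1).
PAF = (0.19996 − 0.051571) / 0.19996 ≈ 0.7421

PAF ≈ 0.742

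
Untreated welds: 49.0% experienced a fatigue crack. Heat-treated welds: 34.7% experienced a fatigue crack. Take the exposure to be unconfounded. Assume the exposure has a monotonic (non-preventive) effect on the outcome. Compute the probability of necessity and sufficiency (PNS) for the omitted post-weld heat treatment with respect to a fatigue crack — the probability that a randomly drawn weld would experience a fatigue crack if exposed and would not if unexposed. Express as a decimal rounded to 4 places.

PNS ≈ 0.1430

p₁ = 0.49, p₀ = 0.347.
Under exogeneity and monotonicity, PNS = p₁ − p₀.
PNS = 0.49 − 0.347 = 0.143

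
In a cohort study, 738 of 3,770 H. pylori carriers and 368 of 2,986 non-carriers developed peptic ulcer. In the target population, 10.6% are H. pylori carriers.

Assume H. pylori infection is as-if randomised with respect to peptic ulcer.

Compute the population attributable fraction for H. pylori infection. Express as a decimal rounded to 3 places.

PAF ≈ 0.059

p₁ = P(outcome | exposed) = 738/3770 = 0.19576
p₀ = P(outcome | unexposed) = 368/2986 = 0.12324
Overall risk P(Y=1) = π·p₁ + (1−π)·p₀ = 0.106×0.19576 + 0.894×0.12324 = 0.13093.
Under exogeneity, PAF = [P(Y=1) − p₀] / P(Y=1).
PAF = (0.13093 − 0.12324) / 0.13093 ≈ 0.0587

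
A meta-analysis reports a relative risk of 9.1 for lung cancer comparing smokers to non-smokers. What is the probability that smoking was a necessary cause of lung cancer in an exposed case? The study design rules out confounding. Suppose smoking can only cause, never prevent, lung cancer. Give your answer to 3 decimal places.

PN ≈ 0.890

Under exogeneity and monotonicity, PN = (RR − 1) / RR = 1 − 1/RR.
PN = (9.1 − 1) / 9.1 = 8.1 / 9.1 ≈ 0.8901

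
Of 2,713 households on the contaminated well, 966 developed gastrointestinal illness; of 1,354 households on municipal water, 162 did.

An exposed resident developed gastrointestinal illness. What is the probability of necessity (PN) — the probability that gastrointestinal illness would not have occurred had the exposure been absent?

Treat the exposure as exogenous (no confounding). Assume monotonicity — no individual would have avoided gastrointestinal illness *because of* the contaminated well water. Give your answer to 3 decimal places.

p₁ = P(outcome | exposed) = 966/2713 = 0.35606
p₀ = P(outcome | unexposed) = 162/1354 = 0.11965
Under exogeneity and monotonicity, PN = (p₁ − p₀) / p₁.
PN = (0.35606 − 0.11965) / 0.35606 = 0.23642 / 0.35606 ≈ 0.6640

PN ≈ 0.664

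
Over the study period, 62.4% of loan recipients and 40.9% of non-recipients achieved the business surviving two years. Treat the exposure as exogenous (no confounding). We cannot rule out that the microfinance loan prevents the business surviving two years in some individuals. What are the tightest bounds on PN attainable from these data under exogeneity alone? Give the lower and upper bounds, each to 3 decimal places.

0.345 ≤ PN ≤ 0.947

p₁ = 0.624, p₀ = 0.409.
Under exogeneity alone the bounds on PN are max{0,(p₁−p₀)/p₁} ≤ PN ≤ min{1,(1−p₀)/p₁}.
  lower = (p₁ − p₀)/p₁ = 0.215 / 0.624 ≈ 0.3446
  upper = min{1, (1 − p₀)/p₁} = 0.591 / 0.624 ≈ 0.9471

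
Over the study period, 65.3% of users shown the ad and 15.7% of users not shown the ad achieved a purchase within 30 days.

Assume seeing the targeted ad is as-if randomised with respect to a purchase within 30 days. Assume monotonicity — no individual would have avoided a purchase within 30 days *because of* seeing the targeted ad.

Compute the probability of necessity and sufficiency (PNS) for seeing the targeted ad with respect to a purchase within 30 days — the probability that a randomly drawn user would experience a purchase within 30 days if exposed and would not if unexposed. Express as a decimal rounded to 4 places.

PNS ≈ 0.4960

p₁ = 0.653, p₀ = 0.157.
Under exogeneity and monotonicity, PNS = p₁ − p₀.
PNS = 0.653 − 0.157 = 0.496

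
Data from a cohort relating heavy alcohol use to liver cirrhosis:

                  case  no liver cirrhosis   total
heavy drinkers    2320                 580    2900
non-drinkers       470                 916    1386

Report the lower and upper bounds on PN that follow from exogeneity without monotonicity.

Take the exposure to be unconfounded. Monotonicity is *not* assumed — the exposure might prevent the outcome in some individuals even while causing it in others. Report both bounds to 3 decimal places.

0.576 ≤ PN ≤ 0.826

p₁ = P(outcome | exposed) = 2320/2900 = 0.8
p₀ = P(outcome | unexposed) = 470/1386 = 0.33911
Under exogeneity alone the bounds on PN are max{0,(p₁−p₀)/p₁} ≤ PN ≤ min{1,(1−p₀)/p₁}.
  lower = (p₁ − p₀)/p₁ = 0.46089 / 0.8 ≈ 0.5761
  upper = min{1, (1 − p₀)/p₁} = 0.66089 / 0.8 ≈ 0.8261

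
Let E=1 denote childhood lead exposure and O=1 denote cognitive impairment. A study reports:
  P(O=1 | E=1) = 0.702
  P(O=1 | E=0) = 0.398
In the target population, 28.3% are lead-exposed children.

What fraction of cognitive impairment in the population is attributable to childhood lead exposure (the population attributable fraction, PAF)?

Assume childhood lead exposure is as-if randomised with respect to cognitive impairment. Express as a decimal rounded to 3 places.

PAF ≈ 0.178

Let p₁ = 0.702, p₀ = 0.398.
Overall risk P(Y=1) = π·p₁ + (1−π)·p₀ = 0.283×0.702 + 0.717×0.398 = 0.48403.
Under exogeneity, PAF = [P(Y=1) − p₀] / P(Y=1).
PAF = (0.48403 − 0.398) / 0.48403 ≈ 0.1777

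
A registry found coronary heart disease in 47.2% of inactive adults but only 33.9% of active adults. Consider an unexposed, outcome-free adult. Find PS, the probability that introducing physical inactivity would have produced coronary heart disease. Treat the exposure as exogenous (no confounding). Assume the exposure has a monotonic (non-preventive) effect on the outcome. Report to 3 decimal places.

p₁ = 0.472, p₀ = 0.339.
Under exogeneity and monotonicity, PS = (p₁ − p₀) / (1 − p₀).
PS = (0.472 − 0.339) / (1 − 0.339) = 0.133 / 0.661 ≈ 0.2012

PS ≈ 0.201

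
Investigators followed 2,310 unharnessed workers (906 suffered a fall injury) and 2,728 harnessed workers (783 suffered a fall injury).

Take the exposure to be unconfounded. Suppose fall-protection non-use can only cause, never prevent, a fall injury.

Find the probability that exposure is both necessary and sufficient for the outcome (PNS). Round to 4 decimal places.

p₁ = P(outcome | exposed) = 906/2310 = 0.39221
p₀ = P(outcome | unexposed) = 783/2728 = 0.28702
Under exogeneity and monotonicity, PNS = p₁ − p₀.
PNS = 0.39221 − 0.28702 = 0.10518

PNS ≈ 0.1052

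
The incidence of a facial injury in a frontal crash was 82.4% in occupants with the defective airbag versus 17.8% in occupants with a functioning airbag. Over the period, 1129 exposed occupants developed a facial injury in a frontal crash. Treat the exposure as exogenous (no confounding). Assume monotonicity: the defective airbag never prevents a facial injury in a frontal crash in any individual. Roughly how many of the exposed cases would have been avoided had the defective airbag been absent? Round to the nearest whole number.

p₁ = 0.824, p₀ = 0.178.
PN = (p₁ − p₀)/p₁ = (0.824 − 0.178) / 0.824 ≈ 0.78398.
Attributable cases ≈ PN × (exposed cases) = 0.78398 × 1129 ≈ 885.11.

about 885 cases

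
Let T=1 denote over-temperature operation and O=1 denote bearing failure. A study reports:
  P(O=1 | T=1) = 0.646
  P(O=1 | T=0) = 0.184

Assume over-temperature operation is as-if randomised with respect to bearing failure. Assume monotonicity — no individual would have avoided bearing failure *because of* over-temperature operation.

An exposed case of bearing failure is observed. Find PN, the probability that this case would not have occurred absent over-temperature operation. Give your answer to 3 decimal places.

PN ≈ 0.715

Let p₁ = 0.646, p₀ = 0.184.
Under exogeneity and monotonicity, PN = (p₁ − p₀) / p₁.
PN = (0.646 − 0.184) / 0.646 = 0.462 / 0.646 ≈ 0.7152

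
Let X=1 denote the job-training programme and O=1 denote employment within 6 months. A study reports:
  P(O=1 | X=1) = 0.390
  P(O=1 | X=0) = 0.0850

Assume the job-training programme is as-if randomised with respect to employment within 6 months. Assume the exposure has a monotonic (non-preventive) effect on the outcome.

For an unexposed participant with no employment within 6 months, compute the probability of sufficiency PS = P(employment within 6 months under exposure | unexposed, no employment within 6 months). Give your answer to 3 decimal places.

Let p₁ = 0.39, p₀ = 0.085.
Under exogeneity and monotonicity, PS = (p₁ − p₀) / (1 − p₀).
PS = (0.39 − 0.085) / (1 − 0.085) = 0.305 / 0.915 ≈ 0.3333

PS ≈ 0.333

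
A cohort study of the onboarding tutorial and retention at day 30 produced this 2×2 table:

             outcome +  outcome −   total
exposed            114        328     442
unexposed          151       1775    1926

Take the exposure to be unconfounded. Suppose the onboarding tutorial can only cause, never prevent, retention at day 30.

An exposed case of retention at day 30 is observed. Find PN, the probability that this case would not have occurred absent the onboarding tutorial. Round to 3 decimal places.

PN ≈ 0.696

p₁ = P(outcome | exposed) = 114/442 = 0.25792
p₀ = P(outcome | unexposed) = 151/1926 = 0.078401
Under exogeneity and monotonicity, PN = (p₁ − p₀)/p₁.
PN = (0.25792 − 0.078401) / 0.25792 ≈ 0.6960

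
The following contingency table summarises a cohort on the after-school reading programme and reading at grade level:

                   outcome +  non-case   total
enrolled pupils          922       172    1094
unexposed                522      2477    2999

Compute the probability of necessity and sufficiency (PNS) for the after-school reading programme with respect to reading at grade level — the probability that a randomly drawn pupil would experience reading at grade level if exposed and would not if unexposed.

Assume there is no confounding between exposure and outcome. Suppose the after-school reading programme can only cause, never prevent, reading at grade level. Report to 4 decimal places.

PNS ≈ 0.6687

p₁ = P(outcome | exposed) = 922/1094 = 0.84278
p₀ = P(outcome | unexposed) = 522/2999 = 0.17406
Under exogeneity and monotonicity, PNS = p₁ − p₀.
PNS = 0.84278 − 0.17406 = 0.66872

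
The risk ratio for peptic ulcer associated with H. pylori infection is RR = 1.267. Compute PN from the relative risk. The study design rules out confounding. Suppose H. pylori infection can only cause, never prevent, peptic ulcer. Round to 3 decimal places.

Under exogeneity and monotonicity, PN = (RR − 1) / RR = 1 − 1/RR.
PN = (1.267 − 1) / 1.267 = 0.267 / 1.267 ≈ 0.2107

PN ≈ 0.211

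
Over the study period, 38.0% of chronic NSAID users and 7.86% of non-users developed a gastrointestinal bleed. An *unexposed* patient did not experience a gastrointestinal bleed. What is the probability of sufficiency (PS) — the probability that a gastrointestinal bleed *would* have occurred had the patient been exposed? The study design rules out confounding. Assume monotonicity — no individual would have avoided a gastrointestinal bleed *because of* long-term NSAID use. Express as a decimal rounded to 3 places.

p₁ = 0.38, p₀ = 0.0786.
Under exogeneity and monotonicity, PS = (p₁ − p₀) / (1 − p₀).
PS = (0.38 − 0.0786) / (1 − 0.0786) = 0.3014 / 0.9214 ≈ 0.3271

PS ≈ 0.327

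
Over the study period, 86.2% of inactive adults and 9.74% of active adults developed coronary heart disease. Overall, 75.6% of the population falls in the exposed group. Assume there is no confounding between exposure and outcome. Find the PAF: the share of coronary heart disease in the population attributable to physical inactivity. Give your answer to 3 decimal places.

p₁ = 0.862, p₀ = 0.0974.
Overall risk P(Y=1) = π·p₁ + (1−π)·p₀ = 0.756×0.862 + 0.244×0.0974 = 0.67544.
Under exogeneity, PAF = [P(Y=1) − p₀] / P(Y=1).
PAF = (0.67544 − 0.0974) / 0.67544 ≈ 0.8558

PAF ≈ 0.856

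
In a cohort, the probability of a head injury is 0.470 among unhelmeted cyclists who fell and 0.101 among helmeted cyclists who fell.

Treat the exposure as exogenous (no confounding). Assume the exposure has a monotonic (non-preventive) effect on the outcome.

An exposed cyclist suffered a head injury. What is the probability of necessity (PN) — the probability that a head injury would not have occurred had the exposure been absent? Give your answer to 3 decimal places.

Let p₁ = 0.47, p₀ = 0.101.
Under exogeneity and monotonicity, PN = (p₁ − p₀) / p₁.
PN = (0.47 − 0.101) / 0.47 = 0.369 / 0.47 ≈ 0.7851

PN ≈ 0.785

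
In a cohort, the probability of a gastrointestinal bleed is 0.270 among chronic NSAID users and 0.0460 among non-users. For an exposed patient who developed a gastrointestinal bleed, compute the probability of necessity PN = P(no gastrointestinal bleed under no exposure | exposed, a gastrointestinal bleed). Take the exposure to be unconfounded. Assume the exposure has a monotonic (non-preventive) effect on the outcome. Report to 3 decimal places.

Let p₁ = 0.27, p₀ = 0.046.
Under exogeneity and monotonicity, PN = (p₁ − p₀) / p₁.
PN = (0.27 − 0.046) / 0.27 = 0.224 / 0.27 ≈ 0.8296

PN ≈ 0.830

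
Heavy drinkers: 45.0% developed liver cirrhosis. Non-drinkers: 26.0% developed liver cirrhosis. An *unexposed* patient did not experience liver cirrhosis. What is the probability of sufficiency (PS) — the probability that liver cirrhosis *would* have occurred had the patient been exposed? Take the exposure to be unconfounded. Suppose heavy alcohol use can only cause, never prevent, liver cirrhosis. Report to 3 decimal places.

PS ≈ 0.257

p₁ = 0.45, p₀ = 0.26.
Under exogeneity and monotonicity, PS = (p₁ − p₀) / (1 − p₀).
PS = (0.45 − 0.26) / (1 − 0.26) = 0.19 / 0.74 ≈ 0.2568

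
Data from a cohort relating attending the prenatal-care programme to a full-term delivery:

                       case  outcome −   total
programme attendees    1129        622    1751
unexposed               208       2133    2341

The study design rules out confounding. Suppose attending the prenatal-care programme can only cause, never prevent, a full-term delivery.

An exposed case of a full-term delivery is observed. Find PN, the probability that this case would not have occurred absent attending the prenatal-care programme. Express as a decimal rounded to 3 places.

PN ≈ 0.862

p₁ = P(outcome | exposed) = 1129/1751 = 0.64477
p₀ = P(outcome | unexposed) = 208/2341 = 0.088851
Under exogeneity and monotonicity, PN = (p₁ − p₀)/p₁.
PN = (0.64477 − 0.088851) / 0.64477 ≈ 0.8622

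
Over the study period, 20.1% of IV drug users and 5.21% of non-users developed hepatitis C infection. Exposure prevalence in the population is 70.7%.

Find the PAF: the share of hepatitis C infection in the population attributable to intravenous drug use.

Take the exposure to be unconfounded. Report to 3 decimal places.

p₁ = 0.201, p₀ = 0.0521.
Overall risk P(Y=1) = π·p₁ + (1−π)·p₀ = 0.707×0.201 + 0.293×0.0521 = 0.15737.
Under exogeneity, PAF = [P(Y=1) − p₀] / P(Y=1).
PAF = (0.15737 − 0.0521) / 0.15737 ≈ 0.6689

PAF ≈ 0.669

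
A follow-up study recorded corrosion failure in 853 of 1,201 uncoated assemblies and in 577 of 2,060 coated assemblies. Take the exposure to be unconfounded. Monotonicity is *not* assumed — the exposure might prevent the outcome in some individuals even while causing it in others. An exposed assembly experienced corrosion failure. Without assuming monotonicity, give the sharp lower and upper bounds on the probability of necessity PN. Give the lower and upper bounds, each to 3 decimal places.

0.606 ≤ PN ≤ 1.000

p₁ = P(outcome | exposed) = 853/1201 = 0.71024
p₀ = P(outcome | unexposed) = 577/2060 = 0.2801
Under exogeneity alone the bounds on PN are max{0,(p₁−p₀)/p₁} ≤ PN ≤ min{1,(1−p₀)/p₁}.
  lower = (p₁ − p₀)/p₁ = 0.43014 / 0.71024 ≈ 0.6056
  upper = min{1, (1 − p₀)/p₁} = 0.7199 / 0.71024 ≈ 1.0136 → capped at 1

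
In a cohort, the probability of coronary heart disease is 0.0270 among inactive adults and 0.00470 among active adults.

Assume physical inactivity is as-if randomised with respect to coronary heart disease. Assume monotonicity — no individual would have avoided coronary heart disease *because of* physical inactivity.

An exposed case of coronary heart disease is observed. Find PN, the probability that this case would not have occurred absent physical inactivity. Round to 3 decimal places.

PN ≈ 0.826

Let p₁ = 0.027, p₀ = 0.0047.
Under exogeneity and monotonicity, PN = (p₁ − p₀) / p₁.
PN = (0.027 − 0.0047) / 0.027 = 0.0223 / 0.027 ≈ 0.8259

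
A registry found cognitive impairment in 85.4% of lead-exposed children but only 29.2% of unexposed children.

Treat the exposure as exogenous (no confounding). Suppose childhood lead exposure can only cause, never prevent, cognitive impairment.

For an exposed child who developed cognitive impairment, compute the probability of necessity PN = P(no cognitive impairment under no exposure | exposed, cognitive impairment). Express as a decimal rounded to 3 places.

p₁ = 0.854, p₀ = 0.292.
Under exogeneity and monotonicity, PN = (p₁ − p₀) / p₁.
PN = (0.854 − 0.292) / 0.854 = 0.562 / 0.854 ≈ 0.6581

PN ≈ 0.658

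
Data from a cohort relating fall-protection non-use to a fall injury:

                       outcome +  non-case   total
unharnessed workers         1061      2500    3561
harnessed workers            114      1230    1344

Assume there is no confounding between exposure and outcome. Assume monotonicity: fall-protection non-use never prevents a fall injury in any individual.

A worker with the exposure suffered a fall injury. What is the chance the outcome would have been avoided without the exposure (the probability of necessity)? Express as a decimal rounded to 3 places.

PN ≈ 0.715

p₁ = P(outcome | exposed) = 1061/3561 = 0.29795
p₀ = P(outcome | unexposed) = 114/1344 = 0.084821
Under exogeneity and monotonicity, PN = (p₁ − p₀)/p₁.
PN = (0.29795 − 0.084821) / 0.29795 ≈ 0.7153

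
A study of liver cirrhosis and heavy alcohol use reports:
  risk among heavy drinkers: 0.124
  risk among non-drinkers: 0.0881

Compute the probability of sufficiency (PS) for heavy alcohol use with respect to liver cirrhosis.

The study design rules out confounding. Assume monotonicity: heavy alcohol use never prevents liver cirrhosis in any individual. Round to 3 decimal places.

PS ≈ 0.039

Let p₁ = 0.124, p₀ = 0.0881.
Under exogeneity and monotonicity, PS = (p₁ − p₀) / (1 − p₀).
PS = (0.124 − 0.0881) / (1 − 0.0881) = 0.0359 / 0.9119 ≈ 0.0394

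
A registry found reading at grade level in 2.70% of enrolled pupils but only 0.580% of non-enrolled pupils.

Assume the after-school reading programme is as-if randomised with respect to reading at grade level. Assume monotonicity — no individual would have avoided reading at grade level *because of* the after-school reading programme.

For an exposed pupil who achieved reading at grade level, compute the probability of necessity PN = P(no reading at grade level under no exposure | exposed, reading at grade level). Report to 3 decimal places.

PN ≈ 0.785

p₁ = 0.027, p₀ = 0.0058.
Under exogeneity and monotonicity, PN = (p₁ − p₀) / p₁.
PN = (0.027 − 0.0058) / 0.027 = 0.0212 / 0.027 ≈ 0.7852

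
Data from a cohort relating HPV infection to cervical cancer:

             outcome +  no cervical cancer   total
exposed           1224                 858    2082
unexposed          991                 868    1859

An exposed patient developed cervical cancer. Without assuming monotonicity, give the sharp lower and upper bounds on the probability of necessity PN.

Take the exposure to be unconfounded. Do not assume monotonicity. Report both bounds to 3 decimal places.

p₁ = P(outcome | exposed) = 1224/2082 = 0.5879
p₀ = P(outcome | unexposed) = 991/1859 = 0.53308
Under exogeneity alone the bounds on PN are max{0,(p₁−p₀)/p₁} ≤ PN ≤ min{1,(1−p₀)/p₁}.
  lower = (p₁ − p₀)/p₁ = 0.054814 / 0.5879 ≈ 0.0932
  upper = min{1, (1 − p₀)/p₁} = 0.46692 / 0.5879 ≈ 0.7942

0.093 ≤ PN ≤ 0.794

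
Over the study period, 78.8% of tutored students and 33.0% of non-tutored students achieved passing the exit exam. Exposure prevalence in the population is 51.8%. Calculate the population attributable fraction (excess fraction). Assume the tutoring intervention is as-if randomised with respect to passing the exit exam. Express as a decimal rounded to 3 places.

PAF ≈ 0.418

p₁ = 0.788, p₀ = 0.33.
Overall risk P(Y=1) = π·p₁ + (1−π)·p₀ = 0.518×0.788 + 0.482×0.33 = 0.56724.
Under exogeneity, PAF = [P(Y=1) − p₀] / P(Y=1).
PAF = (0.56724 − 0.33) / 0.56724 ≈ 0.4182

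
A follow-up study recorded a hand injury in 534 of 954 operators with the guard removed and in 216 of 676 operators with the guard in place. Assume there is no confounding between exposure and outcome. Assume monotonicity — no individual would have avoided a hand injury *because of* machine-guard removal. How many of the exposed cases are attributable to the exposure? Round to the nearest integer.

about 229 cases

p₁ = P(outcome | exposed) = 534/954 = 0.55975
p₀ = P(outcome | unexposed) = 216/676 = 0.31953
PN = (p₁ − p₀)/p₁ = (0.55975 − 0.31953) / 0.55975 ≈ 0.42916.
Attributable cases ≈ PN × (exposed cases) = 0.42916 × 534 ≈ 229.17.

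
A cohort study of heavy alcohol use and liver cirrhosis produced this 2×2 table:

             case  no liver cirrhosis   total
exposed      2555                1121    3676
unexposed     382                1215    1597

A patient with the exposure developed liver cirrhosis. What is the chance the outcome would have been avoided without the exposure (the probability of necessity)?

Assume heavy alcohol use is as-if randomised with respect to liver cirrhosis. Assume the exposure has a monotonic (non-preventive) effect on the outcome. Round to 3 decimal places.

PN ≈ 0.656

p₁ = P(outcome | exposed) = 2555/3676 = 0.69505
p₀ = P(outcome | unexposed) = 382/1597 = 0.2392
Under exogeneity and monotonicity, PN = (p₁ − p₀) / p₁.
PN = (0.69505 − 0.2392) / 0.69505 = 0.45585 / 0.69505 ≈ 0.6559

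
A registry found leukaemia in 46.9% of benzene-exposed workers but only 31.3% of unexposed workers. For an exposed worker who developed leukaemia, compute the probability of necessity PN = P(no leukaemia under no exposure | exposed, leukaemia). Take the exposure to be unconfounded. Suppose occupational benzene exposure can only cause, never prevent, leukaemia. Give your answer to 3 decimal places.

p₁ = 0.469, p₀ = 0.313.
Under exogeneity and monotonicity, PN = (p₁ − p₀) / p₁.
PN = (0.469 − 0.313) / 0.469 = 0.156 / 0.469 ≈ 0.3326

PN ≈ 0.333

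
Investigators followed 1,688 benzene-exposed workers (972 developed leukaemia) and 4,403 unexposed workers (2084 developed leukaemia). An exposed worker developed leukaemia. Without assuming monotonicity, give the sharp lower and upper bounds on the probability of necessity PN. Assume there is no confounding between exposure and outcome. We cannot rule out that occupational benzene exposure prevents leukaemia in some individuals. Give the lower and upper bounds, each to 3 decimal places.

p₁ = P(outcome | exposed) = 972/1688 = 0.57583
p₀ = P(outcome | unexposed) = 2084/4403 = 0.47331
Under exogeneity alone the bounds on PN are max{0,(p₁−p₀)/p₁} ≤ PN ≤ min{1,(1−p₀)/p₁}.
  lower = (p₁ − p₀)/p₁ = 0.10252 / 0.57583 ≈ 0.1780
  upper = min{1, (1 − p₀)/p₁} = 0.52669 / 0.57583 ≈ 0.9147

0.178 ≤ PN ≤ 0.915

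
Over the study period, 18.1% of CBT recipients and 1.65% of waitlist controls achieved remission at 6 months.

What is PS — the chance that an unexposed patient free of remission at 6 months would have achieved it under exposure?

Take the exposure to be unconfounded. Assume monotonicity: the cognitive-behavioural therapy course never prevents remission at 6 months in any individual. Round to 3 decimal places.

p₁ = 0.181, p₀ = 0.0165.
Under exogeneity and monotonicity, PS = (p₁ − p₀) / (1 − p₀).
PS = (0.181 − 0.0165) / (1 − 0.0165) = 0.1645 / 0.9835 ≈ 0.1673

PS ≈ 0.167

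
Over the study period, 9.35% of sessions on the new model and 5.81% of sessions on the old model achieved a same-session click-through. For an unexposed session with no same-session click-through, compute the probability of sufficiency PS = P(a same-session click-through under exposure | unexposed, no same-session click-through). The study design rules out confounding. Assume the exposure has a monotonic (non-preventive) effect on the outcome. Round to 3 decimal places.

p₁ = 0.0935, p₀ = 0.0581.
Under exogeneity and monotonicity, PS = (p₁ − p₀) / (1 − p₀).
PS = (0.0935 − 0.0581) / (1 − 0.0581) = 0.0354 / 0.9419 ≈ 0.0376

PS ≈ 0.038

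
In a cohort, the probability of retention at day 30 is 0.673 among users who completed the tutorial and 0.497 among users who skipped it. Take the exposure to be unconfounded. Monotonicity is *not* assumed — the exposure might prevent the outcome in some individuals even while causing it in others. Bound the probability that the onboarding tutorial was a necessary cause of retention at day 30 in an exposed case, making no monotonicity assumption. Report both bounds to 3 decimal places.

0.262 ≤ PN ≤ 0.747

Let p₁ = 0.673, p₀ = 0.497.
Under exogeneity alone the bounds on PN are max{0,(p₁−p₀)/p₁} ≤ PN ≤ min{1,(1−p₀)/p₁}.
  lower = (p₁ − p₀)/p₁ = 0.176 / 0.673 ≈ 0.2615
  upper = min{1, (1 − p₀)/p₁} = 0.503 / 0.673 ≈ 0.7474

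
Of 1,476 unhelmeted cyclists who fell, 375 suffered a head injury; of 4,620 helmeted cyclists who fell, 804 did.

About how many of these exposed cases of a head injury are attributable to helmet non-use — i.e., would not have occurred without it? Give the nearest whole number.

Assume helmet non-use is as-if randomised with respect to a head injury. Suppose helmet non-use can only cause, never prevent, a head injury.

about 118 cases

p₁ = P(outcome | exposed) = 375/1476 = 0.25407
p₀ = P(outcome | unexposed) = 804/4620 = 0.17403
PN = (p₁ − p₀)/p₁ = (0.25407 − 0.17403) / 0.25407 ≈ 0.31503.
Attributable cases ≈ PN × (exposed cases) = 0.31503 × 375 ≈ 118.14.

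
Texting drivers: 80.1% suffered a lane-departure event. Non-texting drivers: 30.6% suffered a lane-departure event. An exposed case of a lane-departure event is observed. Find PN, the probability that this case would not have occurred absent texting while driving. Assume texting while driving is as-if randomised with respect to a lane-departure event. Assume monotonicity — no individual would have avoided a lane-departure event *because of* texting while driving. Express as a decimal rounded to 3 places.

PN ≈ 0.618

p₁ = 0.801, p₀ = 0.306.
Under exogeneity and monotonicity, PN = (p₁ − p₀) / p₁.
PN = (0.801 − 0.306) / 0.801 = 0.495 / 0.801 ≈ 0.6180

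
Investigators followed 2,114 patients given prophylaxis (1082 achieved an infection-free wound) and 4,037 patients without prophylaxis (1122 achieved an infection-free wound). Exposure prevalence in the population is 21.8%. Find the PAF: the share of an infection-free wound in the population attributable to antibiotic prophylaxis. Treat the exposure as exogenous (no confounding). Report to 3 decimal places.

p₁ = P(outcome | exposed) = 1082/2114 = 0.51183
p₀ = P(outcome | unexposed) = 1122/4037 = 0.27793
Overall risk P(Y=1) = π·p₁ + (1−π)·p₀ = 0.218×0.51183 + 0.782×0.27793 = 0.32892.
Under exogeneity, PAF = [P(Y=1) − p₀] / P(Y=1).
PAF = (0.32892 − 0.27793) / 0.32892 ≈ 0.1550

PAF ≈ 0.155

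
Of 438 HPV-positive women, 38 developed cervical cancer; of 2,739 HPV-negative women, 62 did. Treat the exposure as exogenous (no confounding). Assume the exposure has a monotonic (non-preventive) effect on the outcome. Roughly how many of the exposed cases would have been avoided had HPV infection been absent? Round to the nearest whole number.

p₁ = P(outcome | exposed) = 38/438 = 0.086758
p₀ = P(outcome | unexposed) = 62/2739 = 0.022636
PN = (p₁ − p₀)/p₁ = (0.086758 − 0.022636) / 0.086758 ≈ 0.73909.
Attributable cases ≈ PN × (exposed cases) = 0.73909 × 38 ≈ 28.09.

about 28 cases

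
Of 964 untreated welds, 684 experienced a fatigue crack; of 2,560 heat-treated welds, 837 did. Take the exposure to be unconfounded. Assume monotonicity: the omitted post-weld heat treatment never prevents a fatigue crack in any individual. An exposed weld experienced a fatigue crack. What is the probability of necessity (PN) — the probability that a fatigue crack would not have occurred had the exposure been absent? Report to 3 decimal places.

p₁ = P(outcome | exposed) = 684/964 = 0.70954
p₀ = P(outcome | unexposed) = 837/2560 = 0.32695
Under exogeneity and monotonicity, PN = (p₁ − p₀) / p₁.
PN = (0.70954 − 0.32695) / 0.70954 = 0.38259 / 0.70954 ≈ 0.5392

PN ≈ 0.539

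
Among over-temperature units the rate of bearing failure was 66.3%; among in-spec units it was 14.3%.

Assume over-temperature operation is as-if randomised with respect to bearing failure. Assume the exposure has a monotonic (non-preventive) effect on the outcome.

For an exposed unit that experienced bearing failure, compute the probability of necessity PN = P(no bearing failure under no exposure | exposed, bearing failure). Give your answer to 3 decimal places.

PN ≈ 0.784

p₁ = 0.663, p₀ = 0.143.
Under exogeneity and monotonicity, PN = (p₁ − p₀) / p₁.
PN = (0.663 − 0.143) / 0.663 = 0.52 / 0.663 ≈ 0.7843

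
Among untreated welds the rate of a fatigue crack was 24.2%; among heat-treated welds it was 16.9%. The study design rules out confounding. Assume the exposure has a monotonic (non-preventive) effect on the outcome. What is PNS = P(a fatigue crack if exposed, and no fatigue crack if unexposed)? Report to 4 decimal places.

PNS ≈ 0.0730

p₁ = 0.242, p₀ = 0.169.
Under exogeneity and monotonicity, PNS = p₁ − p₀.
PNS = 0.242 − 0.169 = 0.073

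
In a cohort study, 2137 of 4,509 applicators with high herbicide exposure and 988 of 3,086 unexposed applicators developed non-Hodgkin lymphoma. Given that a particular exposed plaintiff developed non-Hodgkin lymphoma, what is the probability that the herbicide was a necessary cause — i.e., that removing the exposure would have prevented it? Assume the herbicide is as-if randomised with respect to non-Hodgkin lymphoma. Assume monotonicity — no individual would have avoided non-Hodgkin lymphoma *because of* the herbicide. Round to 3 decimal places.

PN ≈ 0.324

p₁ = P(outcome | exposed) = 2137/4509 = 0.47394
p₀ = P(outcome | unexposed) = 988/3086 = 0.32016
Under exogeneity and monotonicity, PN = (p₁ − p₀) / p₁.
PN = (0.47394 − 0.32016) / 0.47394 = 0.15379 / 0.47394 ≈ 0.3245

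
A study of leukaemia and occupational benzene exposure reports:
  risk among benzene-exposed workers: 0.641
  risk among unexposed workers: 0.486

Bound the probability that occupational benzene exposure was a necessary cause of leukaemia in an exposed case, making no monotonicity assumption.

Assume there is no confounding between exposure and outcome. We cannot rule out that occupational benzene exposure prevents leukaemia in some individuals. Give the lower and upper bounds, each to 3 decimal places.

0.242 ≤ PN ≤ 0.802

Let p₁ = 0.641, p₀ = 0.486.
Under exogeneity alone the bounds on PN are max{0,(p₁−p₀)/p₁} ≤ PN ≤ min{1,(1−p₀)/p₁}.
  lower = (p₁ − p₀)/p₁ = 0.155 / 0.641 ≈ 0.2418
  upper = min{1, (1 − p₀)/p₁} = 0.514 / 0.641 ≈ 0.8019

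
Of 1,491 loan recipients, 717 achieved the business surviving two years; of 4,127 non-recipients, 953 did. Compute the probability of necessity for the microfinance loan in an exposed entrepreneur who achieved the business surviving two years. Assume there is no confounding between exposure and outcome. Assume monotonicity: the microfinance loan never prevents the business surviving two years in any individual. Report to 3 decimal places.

p₁ = P(outcome | exposed) = 717/1491 = 0.48089
p₀ = P(outcome | unexposed) = 953/4127 = 0.23092
Under exogeneity and monotonicity, PN = (p₁ − p₀) / p₁.
PN = (0.48089 − 0.23092) / 0.48089 = 0.24997 / 0.48089 ≈ 0.5198

PN ≈ 0.520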